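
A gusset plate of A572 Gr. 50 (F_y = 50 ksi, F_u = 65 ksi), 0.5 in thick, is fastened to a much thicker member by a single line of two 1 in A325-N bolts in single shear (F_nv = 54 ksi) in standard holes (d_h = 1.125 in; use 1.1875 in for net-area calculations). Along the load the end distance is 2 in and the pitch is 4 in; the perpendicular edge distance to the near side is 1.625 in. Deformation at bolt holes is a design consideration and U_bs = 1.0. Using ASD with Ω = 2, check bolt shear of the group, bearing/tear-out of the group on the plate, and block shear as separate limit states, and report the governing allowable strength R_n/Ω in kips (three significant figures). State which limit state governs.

42.4 kips (bolt shear governs)

Bolt shear: A_b = π·1²/4 = 0.7854 in²; R_n = 54 × 0.7854 × 2 × 1 = 84.82 kips → 84.82 / 2 = 42.4 kips.
Bearing: edge l_c = 1.438, r_n = 56.06 kips; interior l_c = 2.875, r_n = 78 kips; R_n = 56.06 + 1·78 = 134.1 kips → 67 kips.
Block shear: A_gv = 3, A_nv = 2.109, A_nt = 0.5156 in²; R_n = min(0.6F_uA_nv, 0.6F_yA_gv) + U_bs·F_u·A_nt = 115.8 kips → 57.9 kips.
Bolt shear governs: 42.4 kips.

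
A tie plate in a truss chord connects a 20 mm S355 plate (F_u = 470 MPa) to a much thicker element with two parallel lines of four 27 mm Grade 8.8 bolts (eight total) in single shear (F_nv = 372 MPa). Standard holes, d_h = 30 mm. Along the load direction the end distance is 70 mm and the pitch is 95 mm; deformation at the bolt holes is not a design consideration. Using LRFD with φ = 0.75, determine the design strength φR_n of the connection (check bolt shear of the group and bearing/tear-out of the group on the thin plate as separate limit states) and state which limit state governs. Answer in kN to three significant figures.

1280 kN (bolt shear governs)

Bolt shear: A_b = π·27²/4 = 572.6 mm²; R_n = 372 × 572.6 × 8 × 1 / 1000 = 1704 kN → 0.75 × 1704 = 1280 kN.
Bearing (1.5 l_c t F_u ≤ 3.0 d t F_u): upper limit = 3.0·27·20·470 / 1000 = 761.4 kN.
  Edge l_c = 70 − 30/2 = 55 → r_n = 761.4 kN; interior l_c = 95 − 30 = 65 → r_n = 761.4 kN.
  R_n,bearing = 2·761.4 + 6·761.4 = 6091 kN → 0.75 × 6091 = 4570 kN.
Bolt shear governs: 1280 kN.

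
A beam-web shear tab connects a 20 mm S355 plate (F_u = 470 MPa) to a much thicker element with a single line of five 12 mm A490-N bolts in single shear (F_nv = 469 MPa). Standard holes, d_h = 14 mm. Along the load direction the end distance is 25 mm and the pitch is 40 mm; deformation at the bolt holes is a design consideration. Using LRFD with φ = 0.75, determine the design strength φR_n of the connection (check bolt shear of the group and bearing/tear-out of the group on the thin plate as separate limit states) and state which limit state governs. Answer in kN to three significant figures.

Bolt shear: A_b = π·12²/4 = 113.1 mm²; R_n = 469 × 113.1 × 5 × 1 / 1000 = 265.2 kN → 0.75 × 265.2 = 199 kN.
Bearing (1.2 l_c t F_u ≤ 2.4 d t F_u): upper limit = 2.4·12·20·470 / 1000 = 270.7 kN.
  Edge l_c = 25 − 14/2 = 18 → r_n = 203 kN; interior l_c = 40 − 14 = 26 → r_n = 270.7 kN.
  R_n,bearing = 1·203 + 4·270.7 = 1286 kN → 0.75 × 1286 = 964 kN.
Bolt shear governs: 199 kN.

199 kN (bolt shear governs)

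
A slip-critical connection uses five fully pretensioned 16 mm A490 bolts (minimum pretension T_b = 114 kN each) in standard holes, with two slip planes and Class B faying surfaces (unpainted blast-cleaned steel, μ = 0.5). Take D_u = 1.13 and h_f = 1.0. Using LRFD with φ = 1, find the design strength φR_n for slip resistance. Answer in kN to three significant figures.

644 kN

R_n = μ · D_u · h_f · T_b · n_s · n_b = 0.5 × 1.13 × 1.0 × 114 × 2 × 5 = 644.1 kN.
Design strength φR_n = 1 × 644.1 = 644 kN.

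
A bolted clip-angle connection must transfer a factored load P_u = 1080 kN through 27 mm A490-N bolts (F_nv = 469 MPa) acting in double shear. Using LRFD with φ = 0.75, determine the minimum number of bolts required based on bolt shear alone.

A_b = π·27²/4 = 572.6 mm².
Per-bolt design strength φR_n = 0.75 × 469 × 572.6 × 2 / 1000 = 402.8 kN.
n ≥ 1080 / 402.8 = 2.681 → use 3 bolts.

3 bolts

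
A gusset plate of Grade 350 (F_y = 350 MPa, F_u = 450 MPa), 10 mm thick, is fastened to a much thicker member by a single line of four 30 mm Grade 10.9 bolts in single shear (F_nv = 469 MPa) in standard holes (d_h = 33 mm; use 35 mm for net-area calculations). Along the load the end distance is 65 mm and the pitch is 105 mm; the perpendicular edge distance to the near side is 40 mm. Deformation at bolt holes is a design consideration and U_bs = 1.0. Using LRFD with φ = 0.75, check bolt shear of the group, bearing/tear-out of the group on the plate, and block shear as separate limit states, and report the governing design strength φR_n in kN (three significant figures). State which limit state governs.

Bolt shear: A_b = π·30²/4 = 706.9 mm²; R_n = 469 × 706.9 × 4 × 1 / 1000 = 1326 kN → 0.75 × 1326 = 995 kN.
Bearing: edge l_c = 48.5, r_n = 261.9 kN; interior l_c = 72, r_n = 324 kN; R_n = 261.9 + 3·324 = 1234 kN → 925 kN.
Block shear: A_gv = 3800, A_nv = 2575, A_nt = 225 mm²; R_n = min(0.6F_uA_nv, 0.6F_yA_gv) + U_bs·F_u·A_nt = 796.5 kN → 597 kN.
Block shear governs: 597 kN.

597 kN (block shear governs)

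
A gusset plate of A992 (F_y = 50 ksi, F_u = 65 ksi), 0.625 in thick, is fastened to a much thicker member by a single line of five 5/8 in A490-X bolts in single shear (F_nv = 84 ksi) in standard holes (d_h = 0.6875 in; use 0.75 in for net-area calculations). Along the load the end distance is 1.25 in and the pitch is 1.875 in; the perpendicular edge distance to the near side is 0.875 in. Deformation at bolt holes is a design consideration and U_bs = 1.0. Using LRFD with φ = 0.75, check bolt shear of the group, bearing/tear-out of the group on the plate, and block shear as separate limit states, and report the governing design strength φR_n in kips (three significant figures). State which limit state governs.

96.6 kips (bolt shear governs)

Bolt shear: A_b = π·0.625²/4 = 0.3068 in²; R_n = 84 × 0.3068 × 5 × 1 = 128.9 kips → 0.75 × 128.9 = 96.6 kips.
Bearing: edge l_c = 0.9062, r_n = 44.18 kips; interior l_c = 1.188, r_n = 57.89 kips; R_n = 44.18 + 4·57.89 = 275.7 kips → 207 kips.
Block shear: A_gv = 5.469, A_nv = 3.359, A_nt = 0.3125 in²; R_n = min(0.6F_uA_nv, 0.6F_yA_gv) + U_bs·F_u·A_nt = 151.3 kips → 113 kips.
Bolt shear governs: 96.6 kips.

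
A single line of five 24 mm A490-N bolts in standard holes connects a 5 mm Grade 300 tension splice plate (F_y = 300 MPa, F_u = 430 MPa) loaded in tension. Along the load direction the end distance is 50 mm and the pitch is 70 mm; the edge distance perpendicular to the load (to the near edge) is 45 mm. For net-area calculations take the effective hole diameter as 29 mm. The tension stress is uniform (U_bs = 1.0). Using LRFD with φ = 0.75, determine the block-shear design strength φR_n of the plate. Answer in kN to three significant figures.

242 kN

Shear plane L_v = 50 + 4·70 = 330 mm; A_gv = 330 × 5 = 1650 mm².
A_nv = (330 − 4.5·29) × 5 = 997.5 mm².
A_nt = (45 − 0.5·29) × 5 = 152.5 mm².
0.6 F_u A_nv = 257.4 kN; 0.6 F_y A_gv = 297 kN → shear rupture governs the shear term.
R_n = 257.4 + 1.0 × 430 × 152.5 / 1000 = 322.9 kN.
Design strength φR_n = 0.75 × 322.9 = 242 kN.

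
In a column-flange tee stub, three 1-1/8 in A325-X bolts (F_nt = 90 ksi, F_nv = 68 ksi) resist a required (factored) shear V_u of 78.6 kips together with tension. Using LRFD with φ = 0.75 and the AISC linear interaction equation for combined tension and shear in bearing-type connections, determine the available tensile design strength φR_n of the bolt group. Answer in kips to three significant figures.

A_b = π·1.125²/4 = 0.994 in²; f_rv = 78.6 / (3 × 0.994) = 26.36 ksi.
F'_nt = 1.3 F_nt − (F_nt / φF_nv) f_rv = 1.3·90 − (90/(0.75·68))·26.36 = 70.49 ksi, capped at F_nt → F'_nt = 70.49 ksi.
R_n = F'_nt · A_b · n = 70.49 × 0.994 × 3 = 210.2 kips.
Design strength φR_n = 0.75 × 210.2 = 158 kips.

158 kips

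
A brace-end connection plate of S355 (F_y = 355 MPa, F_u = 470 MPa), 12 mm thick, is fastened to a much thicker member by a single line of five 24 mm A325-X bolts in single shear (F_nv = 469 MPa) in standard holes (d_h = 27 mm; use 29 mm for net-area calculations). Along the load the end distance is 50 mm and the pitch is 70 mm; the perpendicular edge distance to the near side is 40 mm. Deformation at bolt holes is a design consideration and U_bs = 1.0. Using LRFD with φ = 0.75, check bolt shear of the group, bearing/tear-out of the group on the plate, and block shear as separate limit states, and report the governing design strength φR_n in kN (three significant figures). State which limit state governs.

614 kN (block shear governs)

Bolt shear: A_b = π·24²/4 = 452.4 mm²; R_n = 469 × 452.4 × 5 × 1 / 1000 = 1061 kN → 0.75 × 1061 = 796 kN.
Bearing: edge l_c = 36.5, r_n = 247 kN; interior l_c = 43, r_n = 291 kN; R_n = 247 + 4·291 = 1411 kN → 1060 kN.
Block shear: A_gv = 3960, A_nv = 2394, A_nt = 306 mm²; R_n = min(0.6F_uA_nv, 0.6F_yA_gv) + U_bs·F_u·A_nt = 818.9 kN → 614 kN.
Block shear governs: 614 kN.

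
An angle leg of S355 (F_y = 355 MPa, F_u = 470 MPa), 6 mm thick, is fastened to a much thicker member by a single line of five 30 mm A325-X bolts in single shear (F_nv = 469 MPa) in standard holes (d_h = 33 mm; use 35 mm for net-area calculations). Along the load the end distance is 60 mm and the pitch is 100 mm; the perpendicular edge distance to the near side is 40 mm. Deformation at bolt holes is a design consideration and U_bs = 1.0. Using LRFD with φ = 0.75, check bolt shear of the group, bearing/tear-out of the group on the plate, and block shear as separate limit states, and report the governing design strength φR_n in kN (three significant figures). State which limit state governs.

Bolt shear: A_b = π·30²/4 = 706.9 mm²; R_n = 469 × 706.9 × 5 × 1 / 1000 = 1658 kN → 0.75 × 1658 = 1240 kN.
Bearing: edge l_c = 43.5, r_n = 147.2 kN; interior l_c = 67, r_n = 203 kN; R_n = 147.2 + 4·203 = 959.4 kN → 720 kN.
Block shear: A_gv = 2760, A_nv = 1815, A_nt = 135 mm²; R_n = min(0.6F_uA_nv, 0.6F_yA_gv) + U_bs·F_u·A_nt = 575.3 kN → 431 kN.
Block shear governs: 431 kN.

431 kN (block shear governs)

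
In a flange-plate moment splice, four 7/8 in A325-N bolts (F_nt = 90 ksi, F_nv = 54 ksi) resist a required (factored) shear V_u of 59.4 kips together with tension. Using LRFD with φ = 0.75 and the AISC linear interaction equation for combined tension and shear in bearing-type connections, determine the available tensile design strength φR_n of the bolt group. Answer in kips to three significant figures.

112 kips

A_b = π·0.875²/4 = 0.6013 in²; f_rv = 59.4 / (4 × 0.6013) = 24.7 ksi.
F'_nt = 1.3 F_nt − (F_nt / φF_nv) f_rv = 1.3·90 − (90/(0.75·54))·24.7 = 62.12 ksi, capped at F_nt → F'_nt = 62.12 ksi.
R_n = F'_nt · A_b · n = 62.12 × 0.6013 × 4 = 149.4 kips.
Design strength φR_n = 0.75 × 149.4 = 112 kips.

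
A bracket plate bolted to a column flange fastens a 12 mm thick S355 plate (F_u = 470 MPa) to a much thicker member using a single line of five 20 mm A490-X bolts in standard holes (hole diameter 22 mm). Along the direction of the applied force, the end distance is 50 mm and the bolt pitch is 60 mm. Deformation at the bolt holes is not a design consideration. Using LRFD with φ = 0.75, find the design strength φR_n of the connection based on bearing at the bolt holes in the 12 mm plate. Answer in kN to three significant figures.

Per bolt r_n = 1.5 l_c t F_u ≤ 3.0 d t F_u; upper limit = 3.0 × 20 × 12 × 470 / 1000 = 338.4 kN.
Edge bolt: l_c = 50 − 22/2 = 39 mm → 1.5 × 39 × 12 × 470 / 1000 = 329.9 → r_n = 329.9 kN.
Interior bolts: l_c = 60 − 22 = 38 mm → 1.5 × 38 × 12 × 470 / 1000 = 321.5 → r_n = 321.5 kN.
R_n = 1 × 329.9 + 4 × 321.5 = 1616 kN.
Design strength φR_n = 0.75 × 1616 = 1210 kN.

1210 kN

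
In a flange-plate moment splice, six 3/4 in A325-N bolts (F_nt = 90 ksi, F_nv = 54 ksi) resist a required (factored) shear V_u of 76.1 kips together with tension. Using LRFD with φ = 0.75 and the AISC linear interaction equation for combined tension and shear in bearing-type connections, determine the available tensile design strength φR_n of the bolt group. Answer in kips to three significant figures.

106 kips

A_b = π·0.75²/4 = 0.4418 in²; f_rv = 76.1 / (6 × 0.4418) = 28.71 ksi.
F'_nt = 1.3 F_nt − (F_nt / φF_nv) f_rv = 1.3·90 − (90/(0.75·54))·28.71 = 53.2 ksi, capped at F_nt → F'_nt = 53.2 ksi.
R_n = F'_nt · A_b · n = 53.2 × 0.4418 × 6 = 141 kips.
Design strength φR_n = 0.75 × 141 = 106 kips.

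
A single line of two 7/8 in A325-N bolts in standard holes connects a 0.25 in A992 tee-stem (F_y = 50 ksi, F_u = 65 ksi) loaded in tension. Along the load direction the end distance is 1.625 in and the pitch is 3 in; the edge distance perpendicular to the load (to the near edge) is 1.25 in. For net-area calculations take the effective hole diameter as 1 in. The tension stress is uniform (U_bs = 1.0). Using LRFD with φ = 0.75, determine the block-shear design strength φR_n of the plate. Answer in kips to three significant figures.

Shear plane L_v = 1.625 + 1·3 = 4.625 in; A_gv = 4.625 × 0.25 = 1.156 in².
A_nv = (4.625 − 1.5·1) × 0.25 = 0.7812 in².
A_nt = (1.25 − 0.5·1) × 0.25 = 0.1875 in².
0.6 F_u A_nv = 30.47 kips; 0.6 F_y A_gv = 34.69 kips → shear rupture governs the shear term.
R_n = 30.47 + 1.0 × 65 × 0.1875 = 42.66 kips.
Design strength φR_n = 0.75 × 42.66 = 32 kips.

32 kips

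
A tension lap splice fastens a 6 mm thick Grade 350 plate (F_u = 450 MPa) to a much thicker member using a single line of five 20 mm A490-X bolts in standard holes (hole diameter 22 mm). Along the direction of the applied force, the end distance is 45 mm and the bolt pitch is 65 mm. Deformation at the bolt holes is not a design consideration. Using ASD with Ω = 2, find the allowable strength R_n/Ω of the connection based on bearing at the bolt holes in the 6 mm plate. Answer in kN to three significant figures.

Per bolt r_n = 1.5 l_c t F_u ≤ 3.0 d t F_u; upper limit = 3.0 × 20 × 6 × 450 / 1000 = 162 kN.
Edge bolt: l_c = 45 − 22/2 = 34 mm → 1.5 × 34 × 6 × 450 / 1000 = 137.7 → r_n = 137.7 kN.
Interior bolts: l_c = 65 − 22 = 43 mm → 1.5 × 43 × 6 × 450 / 1000 = 174.2 → r_n = 162 kN.
R_n = 1 × 137.7 + 4 × 162 = 785.7 kN.
Allowable strength R_n/Ω = 785.7 / 2 = 393 kN.

393 kN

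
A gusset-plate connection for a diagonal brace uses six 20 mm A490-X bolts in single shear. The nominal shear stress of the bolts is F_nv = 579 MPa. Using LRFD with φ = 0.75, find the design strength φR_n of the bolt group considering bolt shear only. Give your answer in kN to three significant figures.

819 kN

A_b = π × 20² / 4 = 314.2 mm².
R_n = F_nv · A_b · n · n_s = 579 × 314.2 × 6 × 1 / 1000 = 1091 kN.
Design strength φR_n = 0.75 × 1091 = 819 kN.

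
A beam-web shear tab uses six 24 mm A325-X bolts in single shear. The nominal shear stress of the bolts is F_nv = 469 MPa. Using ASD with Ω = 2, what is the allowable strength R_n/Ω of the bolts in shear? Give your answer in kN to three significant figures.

637 kN

A_b = π × 24² / 4 = 452.4 mm².
R_n = F_nv · A_b · n · n_s = 469 × 452.4 × 6 × 1 / 1000 = 1273 kN.
Allowable strength R_n/Ω = 1273 / 2 = 637 kN.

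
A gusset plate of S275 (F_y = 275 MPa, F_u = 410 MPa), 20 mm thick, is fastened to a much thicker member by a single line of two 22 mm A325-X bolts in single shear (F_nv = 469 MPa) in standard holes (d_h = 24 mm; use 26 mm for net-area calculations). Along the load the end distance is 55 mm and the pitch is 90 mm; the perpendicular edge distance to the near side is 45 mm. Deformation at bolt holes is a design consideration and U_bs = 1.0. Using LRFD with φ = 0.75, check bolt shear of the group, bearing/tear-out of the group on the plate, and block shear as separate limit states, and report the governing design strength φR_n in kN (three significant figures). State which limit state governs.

267 kN (bolt shear governs)

Bolt shear: A_b = π·22²/4 = 380.1 mm²; R_n = 469 × 380.1 × 2 × 1 / 1000 = 356.6 kN → 0.75 × 356.6 = 267 kN.
Bearing: edge l_c = 43, r_n = 423.1 kN; interior l_c = 66, r_n = 433 kN; R_n = 423.1 + 1·433 = 856.1 kN → 642 kN.
Block shear: A_gv = 2900, A_nv = 2120, A_nt = 640 mm²; R_n = min(0.6F_uA_nv, 0.6F_yA_gv) + U_bs·F_u·A_nt = 740.9 kN → 556 kN.
Bolt shear governs: 267 kN.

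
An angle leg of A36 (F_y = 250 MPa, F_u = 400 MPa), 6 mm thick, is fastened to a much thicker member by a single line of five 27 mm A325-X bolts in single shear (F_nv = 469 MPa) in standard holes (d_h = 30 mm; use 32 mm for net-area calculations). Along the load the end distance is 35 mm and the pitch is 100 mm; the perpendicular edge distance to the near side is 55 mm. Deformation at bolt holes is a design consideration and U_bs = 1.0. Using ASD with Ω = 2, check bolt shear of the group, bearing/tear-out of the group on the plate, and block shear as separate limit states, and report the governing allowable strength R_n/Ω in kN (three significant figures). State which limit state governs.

243 kN (block shear governs)

Bolt shear: A_b = π·27²/4 = 572.6 mm²; R_n = 469 × 572.6 × 5 × 1 / 1000 = 1343 kN → 1343 / 2 = 671 kN.
Bearing: edge l_c = 20, r_n = 57.6 kN; interior l_c = 70, r_n = 155.5 kN; R_n = 57.6 + 4·155.5 = 679.7 kN → 340 kN.
Block shear: A_gv = 2610, A_nv = 1746, A_nt = 234 mm²; R_n = min(0.6F_uA_nv, 0.6F_yA_gv) + U_bs·F_u·A_nt = 485.1 kN → 243 kN.
Block shear governs: 243 kN.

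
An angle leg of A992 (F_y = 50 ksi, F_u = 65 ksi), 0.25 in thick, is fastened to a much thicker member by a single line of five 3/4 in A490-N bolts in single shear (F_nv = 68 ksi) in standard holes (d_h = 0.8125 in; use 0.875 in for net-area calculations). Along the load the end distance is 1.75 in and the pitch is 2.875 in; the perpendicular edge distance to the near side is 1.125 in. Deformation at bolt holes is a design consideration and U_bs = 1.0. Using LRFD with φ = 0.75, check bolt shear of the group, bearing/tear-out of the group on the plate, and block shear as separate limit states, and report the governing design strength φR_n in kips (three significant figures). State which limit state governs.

Bolt shear: A_b = π·0.75²/4 = 0.4418 in²; R_n = 68 × 0.4418 × 5 × 1 = 150.2 kips → 0.75 × 150.2 = 113 kips.
Bearing: edge l_c = 1.344, r_n = 26.2 kips; interior l_c = 2.062, r_n = 29.25 kips; R_n = 26.2 + 4·29.25 = 143.2 kips → 107 kips.
Block shear: A_gv = 3.312, A_nv = 2.328, A_nt = 0.1719 in²; R_n = min(0.6F_uA_nv, 0.6F_yA_gv) + U_bs·F_u·A_nt = 102 kips → 76.5 kips.
Block shear governs: 76.5 kips.

76.5 kips (block shear governs)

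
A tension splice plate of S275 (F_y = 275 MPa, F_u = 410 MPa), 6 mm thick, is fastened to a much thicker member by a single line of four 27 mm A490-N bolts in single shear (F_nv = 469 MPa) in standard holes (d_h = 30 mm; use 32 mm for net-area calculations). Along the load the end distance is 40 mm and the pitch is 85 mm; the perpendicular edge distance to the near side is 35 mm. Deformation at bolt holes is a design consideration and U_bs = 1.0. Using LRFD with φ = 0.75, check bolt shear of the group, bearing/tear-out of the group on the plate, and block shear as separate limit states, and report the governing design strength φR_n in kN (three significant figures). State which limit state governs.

Bolt shear: A_b = π·27²/4 = 572.6 mm²; R_n = 469 × 572.6 × 4 × 1 / 1000 = 1074 kN → 0.75 × 1074 = 806 kN.
Bearing: edge l_c = 25, r_n = 73.8 kN; interior l_c = 55, r_n = 159.4 kN; R_n = 73.8 + 3·159.4 = 552 kN → 414 kN.
Block shear: A_gv = 1770, A_nv = 1098, A_nt = 114 mm²; R_n = min(0.6F_uA_nv, 0.6F_yA_gv) + U_bs·F_u·A_nt = 316.8 kN → 238 kN.
Block shear governs: 238 kN.

238 kN (block shear governs)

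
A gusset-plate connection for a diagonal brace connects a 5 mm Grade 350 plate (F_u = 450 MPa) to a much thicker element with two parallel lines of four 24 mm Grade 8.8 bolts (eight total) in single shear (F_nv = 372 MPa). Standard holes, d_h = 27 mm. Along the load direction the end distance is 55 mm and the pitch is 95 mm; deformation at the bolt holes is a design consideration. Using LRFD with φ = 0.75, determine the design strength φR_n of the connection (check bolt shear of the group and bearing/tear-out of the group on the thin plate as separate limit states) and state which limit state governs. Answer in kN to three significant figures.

Bolt shear: A_b = π·24²/4 = 452.4 mm²; R_n = 372 × 452.4 × 8 × 1 / 1000 = 1346 kN → 0.75 × 1346 = 1010 kN.
Bearing (1.2 l_c t F_u ≤ 2.4 d t F_u): upper limit = 2.4·24·5·450 / 1000 = 129.6 kN.
  Edge l_c = 55 − 27/2 = 41.5 → r_n = 112 kN; interior l_c = 95 − 27 = 68 → r_n = 129.6 kN.
  R_n,bearing = 2·112 + 6·129.6 = 1002 kN → 0.75 × 1002 = 751 kN.
Bearing governs: 751 kN.

751 kN (bearing governs)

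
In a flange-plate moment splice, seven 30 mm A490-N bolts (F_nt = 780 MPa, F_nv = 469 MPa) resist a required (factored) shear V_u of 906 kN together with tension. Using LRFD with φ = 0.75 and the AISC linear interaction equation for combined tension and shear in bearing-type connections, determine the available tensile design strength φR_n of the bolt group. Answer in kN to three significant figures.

2260 kN

A_b = π·30²/4 = 706.9 mm²; f_rv = 906 × 1000 / (7 × 706.9) = 183.1 MPa.
F'_nt = 1.3 F_nt − (F_nt / φF_nv) f_rv = 1.3·780 − (780/(0.75·469))·183.1 = 608 MPa, capped at F_nt → F'_nt = 608 MPa.
R_n = F'_nt · A_b · n = 608 × 706.9 × 7 / 1000 = 3008 kN.
Design strength φR_n = 0.75 × 3008 = 2260 kN.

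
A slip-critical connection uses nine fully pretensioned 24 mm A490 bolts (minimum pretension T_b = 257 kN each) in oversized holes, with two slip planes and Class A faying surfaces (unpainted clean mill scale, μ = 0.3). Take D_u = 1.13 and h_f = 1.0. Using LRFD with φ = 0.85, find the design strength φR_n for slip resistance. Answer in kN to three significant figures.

1330 kN

R_n = μ · D_u · h_f · T_b · n_s · n_b = 0.3 × 1.13 × 1.0 × 257 × 2 × 9 = 1568 kN.
Design strength φR_n = 0.85 × 1568 = 1330 kN.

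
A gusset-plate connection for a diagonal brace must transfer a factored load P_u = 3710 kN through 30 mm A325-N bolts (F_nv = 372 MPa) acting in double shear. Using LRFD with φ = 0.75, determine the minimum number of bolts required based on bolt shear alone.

10 bolts

A_b = π·30²/4 = 706.9 mm².
Per-bolt design strength φR_n = 0.75 × 372 × 706.9 × 2 / 1000 = 394.4 kN.
n ≥ 3710 / 394.4 = 9.406 → use 10 bolts.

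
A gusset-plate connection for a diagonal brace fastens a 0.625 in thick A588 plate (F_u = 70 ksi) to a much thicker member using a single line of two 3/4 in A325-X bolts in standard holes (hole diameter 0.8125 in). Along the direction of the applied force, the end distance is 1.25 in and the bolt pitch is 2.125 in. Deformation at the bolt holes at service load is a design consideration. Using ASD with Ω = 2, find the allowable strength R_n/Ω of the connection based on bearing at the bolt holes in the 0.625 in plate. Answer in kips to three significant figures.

56.6 kips

Per bolt r_n = 1.2 l_c t F_u ≤ 2.4 d t F_u; upper limit = 2.4 × 0.75 × 0.625 × 70 = 78.75 kips.
Edge bolt: l_c = 1.25 − 0.8125/2 = 0.8438 in → 1.2 × 0.8438 × 0.625 × 70 = 44.3 → r_n = 44.3 kips.
Interior bolts: l_c = 2.125 − 0.8125 = 1.312 in → 1.2 × 1.312 × 0.625 × 70 = 68.91 → r_n = 68.91 kips.
R_n = 1 × 44.3 + 1 × 68.91 = 113.2 kips.
Allowable strength R_n/Ω = 113.2 / 2 = 56.6 kips.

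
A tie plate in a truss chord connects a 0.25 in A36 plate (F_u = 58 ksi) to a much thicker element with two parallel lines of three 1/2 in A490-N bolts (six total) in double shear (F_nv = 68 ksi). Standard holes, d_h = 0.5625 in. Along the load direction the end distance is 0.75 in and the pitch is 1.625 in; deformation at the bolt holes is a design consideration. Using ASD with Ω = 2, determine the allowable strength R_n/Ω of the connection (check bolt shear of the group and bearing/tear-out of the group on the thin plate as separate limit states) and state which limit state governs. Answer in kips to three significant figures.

43 kips (bearing governs)

Bolt shear: A_b = π·0.5²/4 = 0.1963 in²; R_n = 68 × 0.1963 × 6 × 2 = 160.2 kips → 160.2 / 2 = 80.1 kips.
Bearing (1.2 l_c t F_u ≤ 2.4 d t F_u): upper limit = 2.4·0.5·0.25·58 = 17.4 kips.
  Edge l_c = 0.75 − 0.5625/2 = 0.4688 → r_n = 8.156 kips; interior l_c = 1.625 − 0.5625 = 1.062 → r_n = 17.4 kips.
  R_n,bearing = 2·8.156 + 4·17.4 = 85.91 kips → 85.91 / 2 = 43 kips.
Bearing governs: 43 kips.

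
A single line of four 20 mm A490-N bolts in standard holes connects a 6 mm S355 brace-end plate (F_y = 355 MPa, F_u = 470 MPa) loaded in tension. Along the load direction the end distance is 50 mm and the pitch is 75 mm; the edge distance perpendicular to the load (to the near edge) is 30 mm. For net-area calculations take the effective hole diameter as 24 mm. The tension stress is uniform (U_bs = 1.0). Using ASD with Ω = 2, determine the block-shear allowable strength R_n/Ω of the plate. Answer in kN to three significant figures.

187 kN

Shear plane L_v = 50 + 3·75 = 275 mm; A_gv = 275 × 6 = 1650 mm².
A_nv = (275 − 3.5·24) × 6 = 1146 mm².
A_nt = (30 − 0.5·24) × 6 = 108 mm².
0.6 F_u A_nv = 323.2 kN; 0.6 F_y A_gv = 351.4 kN → shear rupture governs the shear term.
R_n = 323.2 + 1.0 × 470 × 108 / 1000 = 373.9 kN.
Allowable strength R_n/Ω = 373.9 / 2 = 187 kN.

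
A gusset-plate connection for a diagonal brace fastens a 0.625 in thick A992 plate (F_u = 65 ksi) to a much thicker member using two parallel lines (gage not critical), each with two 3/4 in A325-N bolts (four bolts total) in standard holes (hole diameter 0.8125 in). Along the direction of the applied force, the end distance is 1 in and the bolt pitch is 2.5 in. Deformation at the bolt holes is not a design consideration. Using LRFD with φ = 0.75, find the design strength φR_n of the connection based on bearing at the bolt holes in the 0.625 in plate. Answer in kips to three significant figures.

Per bolt r_n = 1.5 l_c t F_u ≤ 3.0 d t F_u; upper limit = 3.0 × 0.75 × 0.625 × 65 = 91.41 kips.
Edge bolt: l_c = 1 − 0.8125/2 = 0.5938 in → 1.5 × 0.5938 × 0.625 × 65 = 36.18 → r_n = 36.18 kips.
Interior bolts: l_c = 2.5 − 0.8125 = 1.688 in → 1.5 × 1.688 × 0.625 × 65 = 102.8 → r_n = 91.41 kips.
R_n = 2 × 36.18 + 2 × 91.41 = 255.2 kips.
Design strength φR_n = 0.75 × 255.2 = 191 kips.

191 kips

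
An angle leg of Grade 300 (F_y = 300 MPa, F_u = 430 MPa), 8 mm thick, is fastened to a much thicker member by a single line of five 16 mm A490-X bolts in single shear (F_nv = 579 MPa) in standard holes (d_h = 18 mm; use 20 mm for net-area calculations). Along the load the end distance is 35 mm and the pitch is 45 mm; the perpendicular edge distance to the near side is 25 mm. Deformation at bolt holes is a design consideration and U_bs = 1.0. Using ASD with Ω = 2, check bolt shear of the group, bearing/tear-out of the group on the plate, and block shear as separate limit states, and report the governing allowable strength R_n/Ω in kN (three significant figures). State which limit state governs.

Bolt shear: A_b = π·16²/4 = 201.1 mm²; R_n = 579 × 201.1 × 5 × 1 / 1000 = 582.1 kN → 582.1 / 2 = 291 kN.
Bearing: edge l_c = 26, r_n = 107.3 kN; interior l_c = 27, r_n = 111.5 kN; R_n = 107.3 + 4·111.5 = 553.2 kN → 277 kN.
Block shear: A_gv = 1720, A_nv = 1000, A_nt = 120 mm²; R_n = min(0.6F_uA_nv, 0.6F_yA_gv) + U_bs·F_u·A_nt = 309.6 kN → 155 kN.
Block shear governs: 155 kN.

155 kN (block shear governs)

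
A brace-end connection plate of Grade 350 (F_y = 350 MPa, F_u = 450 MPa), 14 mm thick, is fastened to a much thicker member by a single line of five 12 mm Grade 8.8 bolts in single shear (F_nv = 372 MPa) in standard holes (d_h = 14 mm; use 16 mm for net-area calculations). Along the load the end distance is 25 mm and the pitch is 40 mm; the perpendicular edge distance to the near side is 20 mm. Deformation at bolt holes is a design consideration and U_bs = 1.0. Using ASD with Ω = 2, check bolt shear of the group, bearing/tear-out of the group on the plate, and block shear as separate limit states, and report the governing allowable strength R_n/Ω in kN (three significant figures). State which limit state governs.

Bolt shear: A_b = π·12²/4 = 113.1 mm²; R_n = 372 × 113.1 × 5 × 1 / 1000 = 210.4 kN → 210.4 / 2 = 105 kN.
Bearing: edge l_c = 18, r_n = 136.1 kN; interior l_c = 26, r_n = 181.4 kN; R_n = 136.1 + 4·181.4 = 861.8 kN → 431 kN.
Block shear: A_gv = 2590, A_nv = 1582, A_nt = 168 mm²; R_n = min(0.6F_uA_nv, 0.6F_yA_gv) + U_bs·F_u·A_nt = 502.7 kN → 251 kN.
Bolt shear governs: 105 kN.

105 kN (bolt shear governs)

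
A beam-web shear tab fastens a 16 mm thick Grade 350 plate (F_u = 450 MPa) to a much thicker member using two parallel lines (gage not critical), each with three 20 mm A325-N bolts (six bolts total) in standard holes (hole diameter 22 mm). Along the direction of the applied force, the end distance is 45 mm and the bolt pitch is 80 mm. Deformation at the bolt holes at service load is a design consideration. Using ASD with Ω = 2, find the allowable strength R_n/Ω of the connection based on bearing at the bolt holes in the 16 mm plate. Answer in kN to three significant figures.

Per bolt r_n = 1.2 l_c t F_u ≤ 2.4 d t F_u; upper limit = 2.4 × 20 × 16 × 450 / 1000 = 345.6 kN.
Edge bolt: l_c = 45 − 22/2 = 34 mm → 1.2 × 34 × 16 × 450 / 1000 = 293.8 → r_n = 293.8 kN.
Interior bolts: l_c = 80 − 22 = 58 mm → 1.2 × 58 × 16 × 450 / 1000 = 501.1 → r_n = 345.6 kN.
R_n = 2 × 293.8 + 4 × 345.6 = 1970 kN.
Allowable strength R_n/Ω = 1970 / 2 = 985 kN.

985 kN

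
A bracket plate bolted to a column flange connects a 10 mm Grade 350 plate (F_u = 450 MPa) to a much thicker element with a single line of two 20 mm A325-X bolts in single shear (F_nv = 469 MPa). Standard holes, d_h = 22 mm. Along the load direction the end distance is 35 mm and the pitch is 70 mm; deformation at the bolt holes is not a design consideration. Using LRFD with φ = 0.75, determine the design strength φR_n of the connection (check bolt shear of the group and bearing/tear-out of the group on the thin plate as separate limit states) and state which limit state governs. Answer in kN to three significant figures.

221 kN (bolt shear governs)

Bolt shear: A_b = π·20²/4 = 314.2 mm²; R_n = 469 × 314.2 × 2 × 1 / 1000 = 294.7 kN → 0.75 × 294.7 = 221 kN.
Bearing (1.5 l_c t F_u ≤ 3.0 d t F_u): upper limit = 3.0·20·10·450 / 1000 = 270 kN.
  Edge l_c = 35 − 22/2 = 24 → r_n = 162 kN; interior l_c = 70 − 22 = 48 → r_n = 270 kN.
  R_n,bearing = 1·162 + 1·270 = 432 kN → 0.75 × 432 = 324 kN.
Bolt shear governs: 221 kN.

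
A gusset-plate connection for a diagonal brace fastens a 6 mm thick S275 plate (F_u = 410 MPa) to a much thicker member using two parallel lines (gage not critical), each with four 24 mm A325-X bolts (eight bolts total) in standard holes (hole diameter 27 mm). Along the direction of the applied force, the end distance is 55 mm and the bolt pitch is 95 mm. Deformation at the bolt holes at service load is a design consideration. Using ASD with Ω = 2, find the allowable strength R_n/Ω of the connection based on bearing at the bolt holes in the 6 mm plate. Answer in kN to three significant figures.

Per bolt r_n = 1.2 l_c t F_u ≤ 2.4 d t F_u; upper limit = 2.4 × 24 × 6 × 410 / 1000 = 141.7 kN.
Edge bolt: l_c = 55 − 27/2 = 41.5 mm → 1.2 × 41.5 × 6 × 410 / 1000 = 122.5 → r_n = 122.5 kN.
Interior bolts: l_c = 95 − 27 = 68 mm → 1.2 × 68 × 6 × 410 / 1000 = 200.7 → r_n = 141.7 kN.
R_n = 2 × 122.5 + 6 × 141.7 = 1095 kN.
Allowable strength R_n/Ω = 1095 / 2 = 548 kN.

548 kN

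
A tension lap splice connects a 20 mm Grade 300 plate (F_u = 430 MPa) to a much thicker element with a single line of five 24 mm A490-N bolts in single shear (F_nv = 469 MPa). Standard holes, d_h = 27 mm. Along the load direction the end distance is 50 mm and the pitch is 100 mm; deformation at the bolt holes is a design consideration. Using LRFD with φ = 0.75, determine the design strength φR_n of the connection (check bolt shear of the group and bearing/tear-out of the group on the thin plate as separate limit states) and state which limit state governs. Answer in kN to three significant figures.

Bolt shear: A_b = π·24²/4 = 452.4 mm²; R_n = 469 × 452.4 × 5 × 1 / 1000 = 1061 kN → 0.75 × 1061 = 796 kN.
Bearing (1.2 l_c t F_u ≤ 2.4 d t F_u): upper limit = 2.4·24·20·430 / 1000 = 495.4 kN.
  Edge l_c = 50 − 27/2 = 36.5 → r_n = 376.7 kN; interior l_c = 100 − 27 = 73 → r_n = 495.4 kN.
  R_n,bearing = 1·376.7 + 4·495.4 = 2358 kN → 0.75 × 2358 = 1770 kN.
Bolt shear governs: 796 kN.

796 kN (bolt shear governs)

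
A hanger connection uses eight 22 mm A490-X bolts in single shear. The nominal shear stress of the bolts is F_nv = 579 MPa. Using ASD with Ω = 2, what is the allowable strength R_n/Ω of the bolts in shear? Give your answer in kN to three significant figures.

A_b = π × 22² / 4 = 380.1 mm².
R_n = F_nv · A_b · n · n_s = 579 × 380.1 × 8 × 1 / 1000 = 1761 kN.
Allowable strength R_n/Ω = 1761 / 2 = 880 kN.

880 kN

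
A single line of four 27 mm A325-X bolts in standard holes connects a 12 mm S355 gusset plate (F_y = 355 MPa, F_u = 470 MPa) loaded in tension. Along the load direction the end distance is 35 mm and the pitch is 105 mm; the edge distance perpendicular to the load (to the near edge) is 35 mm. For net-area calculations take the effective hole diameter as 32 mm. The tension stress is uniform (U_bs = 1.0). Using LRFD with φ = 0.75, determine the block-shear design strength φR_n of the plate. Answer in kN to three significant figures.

684 kN

Shear plane L_v = 35 + 3·105 = 350 mm; A_gv = 350 × 12 = 4200 mm².
A_nv = (350 − 3.5·32) × 12 = 2856 mm².
A_nt = (35 − 0.5·32) × 12 = 228 mm².
0.6 F_u A_nv = 805.4 kN; 0.6 F_y A_gv = 894.6 kN → shear rupture governs the shear term.
R_n = 805.4 + 1.0 × 470 × 228 / 1000 = 912.6 kN.
Design strength φR_n = 0.75 × 912.6 = 684 kN.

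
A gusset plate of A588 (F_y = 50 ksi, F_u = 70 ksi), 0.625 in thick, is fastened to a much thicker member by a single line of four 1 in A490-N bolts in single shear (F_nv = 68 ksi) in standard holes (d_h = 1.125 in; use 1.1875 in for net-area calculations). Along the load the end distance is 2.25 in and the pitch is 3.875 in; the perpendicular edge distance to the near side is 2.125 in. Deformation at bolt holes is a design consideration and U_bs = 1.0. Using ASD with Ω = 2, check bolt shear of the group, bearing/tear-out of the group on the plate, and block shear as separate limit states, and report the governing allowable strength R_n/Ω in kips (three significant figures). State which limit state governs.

Bolt shear: A_b = π·1²/4 = 0.7854 in²; R_n = 68 × 0.7854 × 4 × 1 = 213.6 kips → 213.6 / 2 = 107 kips.
Bearing: edge l_c = 1.688, r_n = 88.59 kips; interior l_c = 2.75, r_n = 105 kips; R_n = 88.59 + 3·105 = 403.6 kips → 202 kips.
Block shear: A_gv = 8.672, A_nv = 6.074, A_nt = 0.957 in²; R_n = min(0.6F_uA_nv, 0.6F_yA_gv) + U_bs·F_u·A_nt = 322.1 kips → 161 kips.
Bolt shear governs: 107 kips.

107 kips (bolt shear governs)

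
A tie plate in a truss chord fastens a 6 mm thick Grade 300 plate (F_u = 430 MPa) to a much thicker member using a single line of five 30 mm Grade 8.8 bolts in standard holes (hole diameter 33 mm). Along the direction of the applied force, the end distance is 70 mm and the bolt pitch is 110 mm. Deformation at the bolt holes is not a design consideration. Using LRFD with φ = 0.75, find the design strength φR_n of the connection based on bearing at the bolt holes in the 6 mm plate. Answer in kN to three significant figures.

Per bolt r_n = 1.5 l_c t F_u ≤ 3.0 d t F_u; upper limit = 3.0 × 30 × 6 × 430 / 1000 = 232.2 kN.
Edge bolt: l_c = 70 − 33/2 = 53.5 mm → 1.5 × 53.5 × 6 × 430 / 1000 = 207 → r_n = 207 kN.
Interior bolts: l_c = 110 − 33 = 77 mm → 1.5 × 77 × 6 × 430 / 1000 = 298 → r_n = 232.2 kN.
R_n = 1 × 207 + 4 × 232.2 = 1136 kN.
Design strength φR_n = 0.75 × 1136 = 852 kN.

852 kN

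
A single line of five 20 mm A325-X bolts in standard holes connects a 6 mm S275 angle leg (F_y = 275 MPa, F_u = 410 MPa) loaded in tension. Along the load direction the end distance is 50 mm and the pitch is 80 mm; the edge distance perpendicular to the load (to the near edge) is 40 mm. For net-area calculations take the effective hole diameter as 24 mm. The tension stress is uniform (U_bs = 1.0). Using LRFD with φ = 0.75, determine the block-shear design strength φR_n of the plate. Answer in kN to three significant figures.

326 kN

Shear plane L_v = 50 + 4·80 = 370 mm; A_gv = 370 × 6 = 2220 mm².
A_nv = (370 − 4.5·24) × 6 = 1572 mm².
A_nt = (40 − 0.5·24) × 6 = 168 mm².
0.6 F_u A_nv = 386.7 kN; 0.6 F_y A_gv = 366.3 kN → shear yielding governs the shear term.
R_n = 366.3 + 1.0 × 410 × 168 / 1000 = 435.2 kN.
Design strength φR_n = 0.75 × 435.2 = 326 kN.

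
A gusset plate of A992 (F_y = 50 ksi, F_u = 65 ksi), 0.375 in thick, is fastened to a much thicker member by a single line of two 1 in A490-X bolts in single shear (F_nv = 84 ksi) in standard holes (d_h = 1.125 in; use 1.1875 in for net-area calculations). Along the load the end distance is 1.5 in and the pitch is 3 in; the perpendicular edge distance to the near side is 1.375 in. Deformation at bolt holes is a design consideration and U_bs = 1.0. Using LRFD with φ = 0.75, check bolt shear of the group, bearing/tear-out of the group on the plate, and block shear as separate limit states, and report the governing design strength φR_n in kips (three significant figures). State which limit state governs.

Bolt shear: A_b = π·1²/4 = 0.7854 in²; R_n = 84 × 0.7854 × 2 × 1 = 131.9 kips → 0.75 × 131.9 = 99 kips.
Bearing: edge l_c = 0.9375, r_n = 27.42 kips; interior l_c = 1.875, r_n = 54.84 kips; R_n = 27.42 + 1·54.84 = 82.27 kips → 61.7 kips.
Block shear: A_gv = 1.688, A_nv = 1.02, A_nt = 0.293 in²; R_n = min(0.6F_uA_nv, 0.6F_yA_gv) + U_bs·F_u·A_nt = 58.8 kips → 44.1 kips.
Block shear governs: 44.1 kips.

44.1 kips (block shear governs)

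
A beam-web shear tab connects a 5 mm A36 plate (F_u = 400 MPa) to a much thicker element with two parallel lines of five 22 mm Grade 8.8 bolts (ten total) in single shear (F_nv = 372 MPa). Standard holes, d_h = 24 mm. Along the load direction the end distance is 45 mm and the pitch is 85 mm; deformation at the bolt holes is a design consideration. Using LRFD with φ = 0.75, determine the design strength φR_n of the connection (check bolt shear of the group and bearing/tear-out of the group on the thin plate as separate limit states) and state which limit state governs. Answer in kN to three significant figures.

752 kN (bearing governs)

Bolt shear: A_b = π·22²/4 = 380.1 mm²; R_n = 372 × 380.1 × 10 × 1 / 1000 = 1414 kN → 0.75 × 1414 = 1060 kN.
Bearing (1.2 l_c t F_u ≤ 2.4 d t F_u): upper limit = 2.4·22·5·400 / 1000 = 105.6 kN.
  Edge l_c = 45 − 24/2 = 33 → r_n = 79.2 kN; interior l_c = 85 − 24 = 61 → r_n = 105.6 kN.
  R_n,bearing = 2·79.2 + 8·105.6 = 1003 kN → 0.75 × 1003 = 752 kN.
Bearing governs: 752 kN.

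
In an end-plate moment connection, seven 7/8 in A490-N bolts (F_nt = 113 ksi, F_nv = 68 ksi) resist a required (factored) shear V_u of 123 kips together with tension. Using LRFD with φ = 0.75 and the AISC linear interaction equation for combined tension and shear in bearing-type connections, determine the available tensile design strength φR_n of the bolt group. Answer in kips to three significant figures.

259 kips

A_b = π·0.875²/4 = 0.6013 in²; f_rv = 123 / (7 × 0.6013) = 29.22 ksi.
F'_nt = 1.3 F_nt − (F_nt / φF_nv) f_rv = 1.3·113 − (113/(0.75·68))·29.22 = 82.15 ksi, capped at F_nt → F'_nt = 82.15 ksi.
R_n = F'_nt · A_b · n = 82.15 × 0.6013 × 7 = 345.8 kips.
Design strength φR_n = 0.75 × 345.8 = 259 kips.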